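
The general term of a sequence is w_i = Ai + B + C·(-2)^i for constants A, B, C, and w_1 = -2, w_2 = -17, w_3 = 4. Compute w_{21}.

4194238

The three given values yield: A + B - 2C = -2; 2A + B + 4C = -17; 3A + B - 8C = 4.
Subtracting the first from the second: A + 6C = -15.
Subtracting the second from the third: A - 12C = 21.
Solving: C = -2, A = -3, then B = -3.
Therefore w_{21} = -63 + (-3) + (-2)·(-2097152) = 4194238.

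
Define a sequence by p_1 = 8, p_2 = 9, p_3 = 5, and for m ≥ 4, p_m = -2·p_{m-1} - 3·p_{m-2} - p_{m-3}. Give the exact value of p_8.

p_4 = -45, p_5 = 66, p_6 = -2, p_7 = -149, p_8 = 238.

238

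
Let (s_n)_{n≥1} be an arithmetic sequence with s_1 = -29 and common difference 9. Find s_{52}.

430

s_n = -29 + (n - 1)·9.
s_{52} = -29 + 51·9 = 430.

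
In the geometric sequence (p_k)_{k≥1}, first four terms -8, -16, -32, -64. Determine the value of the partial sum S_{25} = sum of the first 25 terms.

Common ratio r = 2.
p_k = (-8)·2^(k-1).
S = (-8)·(2^25 - 1)/(2 - 1) = (-8)·(33554432 - 1)/(1) = -268435448.

-268435448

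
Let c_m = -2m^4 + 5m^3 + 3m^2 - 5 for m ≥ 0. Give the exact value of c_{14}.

c_{14} = -2·14^4 + 5·14^3 + 3·14^2 - 5 = -62529.

-62529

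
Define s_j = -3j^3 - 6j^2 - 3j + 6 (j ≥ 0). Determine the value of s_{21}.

-30486

s_{21} = -3·21^3 - 6·21^2 - 3·21 + 6 = -30486.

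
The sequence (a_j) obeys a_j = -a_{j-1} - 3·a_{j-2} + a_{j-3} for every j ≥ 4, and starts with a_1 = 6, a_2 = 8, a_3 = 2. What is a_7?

-126

a_4 = -20;  a_5 = 22;  a_6 = 40;  a_7 = -126.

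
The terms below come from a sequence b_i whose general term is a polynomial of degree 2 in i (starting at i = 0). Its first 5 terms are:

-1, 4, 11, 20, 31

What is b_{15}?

1st diffs: 5, 7, 9, 11.
2nd diffs: 2, 2, 2 (constant).
Newton forward-difference form: b_i = -1 + 5·C(i,1) + 2·C(i,2).
At i = 15: i = 15, so b_{15} = -1 + 75 + 210 = 284.

284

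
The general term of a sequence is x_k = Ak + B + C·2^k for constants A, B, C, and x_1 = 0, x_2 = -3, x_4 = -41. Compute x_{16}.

-262061

Plug in k = 1, 2, 4: A + B + 2C = 0; 2A + B + 4C = -3; 4A + B + 16C = -41.
Subtracting the first from the second: A + 2C = -3.
Subtracting the second from the third: 2A + 12C = -38.
Solving: C = -4, A = 5, then B = 3.
So x_k = 5·k + 3 + (-4)·2^k; at k=16 this is -262061.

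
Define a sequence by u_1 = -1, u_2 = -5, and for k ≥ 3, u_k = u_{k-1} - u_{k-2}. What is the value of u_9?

-4

u_3 = -4; u_4 = 1; u_5 = 5; u_6 = 4; u_7 = -1; u_8 = -5; u_9 = -4.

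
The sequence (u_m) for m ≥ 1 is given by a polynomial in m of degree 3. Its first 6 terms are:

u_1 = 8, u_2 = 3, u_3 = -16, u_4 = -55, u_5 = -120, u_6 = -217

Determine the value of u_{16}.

-4267

1st diffs: -5, -19, -39, -65, -97.
2nd diffs: -14, -20, -26, -32.
3rd diffs: -6, -6, -6 (constant).
So u_m = -m^3 - m^2 + 5m + 5.
Evaluating at m = 16 gives u_{16} = -4267.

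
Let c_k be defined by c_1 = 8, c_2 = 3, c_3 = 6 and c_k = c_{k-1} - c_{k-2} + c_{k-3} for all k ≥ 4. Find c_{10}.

Step forward from the initial values:
c_4 = 11, c_5 = 8, c_6 = 3, c_7 = 6, c_8 = 11, c_9 = 8, c_{10} = 3.

3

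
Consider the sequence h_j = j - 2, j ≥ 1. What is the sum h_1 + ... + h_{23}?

Over j = 1..23: Σj = 276.
Total = (1)·276 + (-2)·23 = 230.

230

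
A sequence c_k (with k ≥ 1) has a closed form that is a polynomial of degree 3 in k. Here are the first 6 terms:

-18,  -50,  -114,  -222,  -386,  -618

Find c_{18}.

1st diffs: -32, -64, -108, -164, -232.
2nd diffs: -32, -44, -56, -68.
3rd diffs: -12, -12, -12 (constant).
Newton forward-difference form: c_k = -18 + (-32)·C(k-1,1) + (-32)·C(k-1,2) + (-12)·C(k-1,3).
At k = 18: k-1 = 17, so c_{18} = -18 - 544 - 4352 - 8160 = -13074.

-13074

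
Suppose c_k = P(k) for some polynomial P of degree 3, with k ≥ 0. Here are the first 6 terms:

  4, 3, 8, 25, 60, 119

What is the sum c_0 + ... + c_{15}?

1st diffs: -1, 5, 17, 35, 59.
2nd diffs: 6, 12, 18, 24.
3rd diffs: 6, 6, 6 (constant).
So c_k = k^3 - 2k + 4.
Continuing: …, 208, 333, 500, 715, …, c_{15} = 3349.
Summing k = 0..15 (16 terms) gives 14224.

14224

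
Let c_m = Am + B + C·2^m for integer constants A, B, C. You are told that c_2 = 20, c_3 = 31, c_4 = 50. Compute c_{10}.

2084

Write the equations: 2A + B + 4C = 20; 3A + B + 8C = 31; 4A + B + 16C = 50.
Subtracting the first from the second: A + 4C = 11.
Subtracting the second from the third: A + 8C = 19.
Solving: C = 2, A = 3, then B = 6.
Therefore c_{10} = 30 + 6 + 2·1024 = 2084.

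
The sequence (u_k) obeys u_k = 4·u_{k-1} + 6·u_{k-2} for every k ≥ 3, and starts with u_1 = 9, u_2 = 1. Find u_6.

Applying the relation repeatedly:
u_3 = 58; u_4 = 238; u_5 = 1300; u_6 = 6628.

6628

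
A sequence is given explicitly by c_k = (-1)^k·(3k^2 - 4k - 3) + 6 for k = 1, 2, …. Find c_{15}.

-606

(-1)^15 = -1; 3k^2 - 4k - 3 at k=15 is 612; so c_{15} = -606.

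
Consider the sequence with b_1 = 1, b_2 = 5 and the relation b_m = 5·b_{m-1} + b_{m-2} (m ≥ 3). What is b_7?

Compute successive terms:
b_3 = 26;  b_4 = 135;  b_5 = 701;  b_6 = 3640;  b_7 = 18901.

18901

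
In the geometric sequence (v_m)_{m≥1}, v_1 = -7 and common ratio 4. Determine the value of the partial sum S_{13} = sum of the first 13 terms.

-156587347

v_m = (-7)·4^(m-1).
S = (-7)·(4^13 - 1)/(4 - 1) = (-7)·(67108864 - 1)/(3) = -156587347.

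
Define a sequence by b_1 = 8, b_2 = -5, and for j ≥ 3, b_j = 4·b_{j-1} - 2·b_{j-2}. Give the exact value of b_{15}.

Iterate the recurrence:
b_3 = -36; b_4 = -134; b_5 = -464; …; b_{12} = -2516576; b_{13} = -8592128; b_{14} = -29335360; b_{15} = -100157184.

-100157184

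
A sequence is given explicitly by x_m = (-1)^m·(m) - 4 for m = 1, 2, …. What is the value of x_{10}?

(-1)^10 = 1; m at m=10 is 10; so x_{10} = 6.

6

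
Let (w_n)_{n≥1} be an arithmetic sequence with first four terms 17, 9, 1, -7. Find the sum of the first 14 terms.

Common difference d = -8.
w_n = 17 + (n - 1)·(-8).
w_{14} = -87; S = 14·(17 + (-87))/2 = -490.

-490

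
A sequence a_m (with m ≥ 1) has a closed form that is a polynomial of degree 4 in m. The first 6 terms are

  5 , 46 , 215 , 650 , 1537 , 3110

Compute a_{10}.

22622

1st diffs: 41, 169, 435, 887, 1573.
2nd diffs: 128, 266, 452, 686.
3rd diffs: 138, 186, 234.
4th diffs: 48, 48 (constant).
Newton forward-difference form: a_m = 5 + 41·C(m-1,1) + 128·C(m-1,2) + 138·C(m-1,3) + 48·C(m-1,4).
At m = 10: m-1 = 9, so a_{10} = 5 + 369 + 4608 + 11592 + 6048 = 22622.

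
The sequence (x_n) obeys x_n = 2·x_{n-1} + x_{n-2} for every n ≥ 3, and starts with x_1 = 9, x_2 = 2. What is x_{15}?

Applying the relation repeatedly:
x_3 = 13  x_4 = 28  x_5 = 69  …  x_{12} = 32884  x_{13} = 79389  x_{14} = 191662  x_{15} = 462713.

462713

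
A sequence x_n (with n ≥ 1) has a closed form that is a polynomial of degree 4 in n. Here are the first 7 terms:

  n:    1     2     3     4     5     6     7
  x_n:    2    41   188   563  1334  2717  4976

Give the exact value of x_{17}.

168146

1st diffs: 39, 147, 375, 771, 1383, 2259.
2nd diffs: 108, 228, 396, 612, 876.
3rd diffs: 120, 168, 216, 264.
4th diffs: 48, 48, 48 (constant).
Newton forward-difference form: x_n = 2 + 39·C(n-1,1) + 108·C(n-1,2) + 120·C(n-1,3) + 48·C(n-1,4).
At n = 17: n-1 = 16, so x_{17} = 2 + 624 + 12960 + 67200 + 87360 = 168146.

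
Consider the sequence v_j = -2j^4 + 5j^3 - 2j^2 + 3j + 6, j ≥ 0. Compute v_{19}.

-227006

v_{19} = -2·19^4 + 5·19^3 - 2·19^2 + 3·19 + 6 = -227006.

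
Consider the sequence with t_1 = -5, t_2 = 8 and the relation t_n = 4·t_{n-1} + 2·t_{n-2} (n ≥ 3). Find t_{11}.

Step forward from the initial values:
t_3 = 22, t_4 = 104, t_5 = 460, t_6 = 2048, t_7 = 9112, t_8 = 40544, t_9 = 180400, t_{10} = 802688, t_{11} = 3571552.

3571552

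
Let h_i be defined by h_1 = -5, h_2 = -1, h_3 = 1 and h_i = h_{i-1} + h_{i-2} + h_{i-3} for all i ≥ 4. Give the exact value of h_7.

-19

h_4 = -5  h_5 = -5  h_6 = -9  h_7 = -19.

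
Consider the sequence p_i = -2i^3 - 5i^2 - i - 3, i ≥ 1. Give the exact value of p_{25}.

p_{25} = -2·25^3 - 5·25^2 - 1·25 - 3 = -34403.

-34403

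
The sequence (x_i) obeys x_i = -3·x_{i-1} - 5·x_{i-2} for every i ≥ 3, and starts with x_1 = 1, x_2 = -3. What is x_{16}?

-169197

Applying the relation repeatedly:
x_3 = 4  x_4 = 3  x_5 = -29  …  x_{13} = -20879  x_{14} = 35997  x_{15} = -3596  x_{16} = -169197.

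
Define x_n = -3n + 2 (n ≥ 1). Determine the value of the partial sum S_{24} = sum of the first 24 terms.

-852

Over n = 1..24: Σn = 300.
Total = (-3)·300 + (2)·24 = -852.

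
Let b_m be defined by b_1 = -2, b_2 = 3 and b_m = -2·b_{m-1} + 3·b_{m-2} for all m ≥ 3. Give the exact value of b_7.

-912

Step forward from the initial values:
b_3 = -12  b_4 = 33  b_5 = -102  b_6 = 303  b_7 = -912.
(Characteristic roots are 1 and -3.)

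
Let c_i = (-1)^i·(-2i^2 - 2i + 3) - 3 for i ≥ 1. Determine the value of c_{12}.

(-1)^12 = 1; -2i^2 - 2i + 3 at i=12 is -309; so c_{12} = -312.

-312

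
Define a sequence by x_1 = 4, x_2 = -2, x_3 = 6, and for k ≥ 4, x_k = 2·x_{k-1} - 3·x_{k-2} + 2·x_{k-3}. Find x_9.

Iterate the recurrence:
x_4 = 26; x_5 = 30; x_6 = -6; x_7 = -50; x_8 = -22; x_9 = 94.

94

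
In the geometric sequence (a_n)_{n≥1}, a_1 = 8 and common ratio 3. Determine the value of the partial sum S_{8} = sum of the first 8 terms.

26240

a_n = 8·3^(n-1).
S = 8·(3^8 - 1)/(3 - 1) = 8·(6561 - 1)/(2) = 26240.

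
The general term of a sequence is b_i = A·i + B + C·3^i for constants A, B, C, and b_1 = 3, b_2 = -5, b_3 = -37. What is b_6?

-1429

At i = 1, 2, 3: A + B + 3C = 3; 2A + B + 9C = -5; 3A + B + 27C = -37.
Subtracting the first from the second: A + 6C = -8.
Subtracting the second from the third: A + 18C = -32.
Solving: C = -2, A = 4, then B = 5.
Hence b_6 = 4·6 + 5 + (-2)·729 = -1429.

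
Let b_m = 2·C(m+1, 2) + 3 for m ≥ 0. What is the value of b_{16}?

C(17, 2) = 136, so b_{16} = 275.

275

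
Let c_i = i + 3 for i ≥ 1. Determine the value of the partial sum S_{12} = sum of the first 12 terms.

Over i = 1..12: Σi = 78.
Total = (1)·78 + (3)·12 = 114.

114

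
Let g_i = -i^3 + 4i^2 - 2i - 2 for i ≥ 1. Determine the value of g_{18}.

-4574

g_{18} = -1·18^3 + 4·18^2 - 2·18 - 2 = -4574.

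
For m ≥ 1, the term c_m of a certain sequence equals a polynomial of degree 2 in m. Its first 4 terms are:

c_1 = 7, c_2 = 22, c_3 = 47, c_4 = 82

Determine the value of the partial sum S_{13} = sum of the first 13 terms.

1st diffs: 15, 25, 35.
2nd diffs: 10, 10 (constant).
Newton forward-difference form: c_m = 7 + 15·C(m-1,1) + 10·C(m-1,2).
Continuing: …, 127, 182, 247, 322, …, c_{13} = 847.
Summing m = 1..13 (13 terms) gives 4121.

4121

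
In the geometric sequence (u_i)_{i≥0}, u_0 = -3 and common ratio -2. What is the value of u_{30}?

-3221225472

u_i = (-3)·(-2)^(i-0).
u_{30} = (-3)·(-2)^30 = -3221225472.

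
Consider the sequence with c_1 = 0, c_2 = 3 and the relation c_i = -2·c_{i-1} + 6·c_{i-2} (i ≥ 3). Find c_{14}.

Compute successive terms:
c_3 = -6; c_4 = 30; c_5 = -96; …; c_{11} = -235104; c_{12} = 857568; c_{13} = -3125760; c_{14} = 11396928.

11396928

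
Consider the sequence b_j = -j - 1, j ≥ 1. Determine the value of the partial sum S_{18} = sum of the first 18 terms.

-189

Over j = 1..18: Σj = 171.
Total = (-1)·171 + (-1)·18 = -189.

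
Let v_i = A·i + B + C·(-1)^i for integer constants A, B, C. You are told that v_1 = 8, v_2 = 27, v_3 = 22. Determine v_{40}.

293

Plug in i = 1, 2, 3: A + B - C = 8; 2A + B + C = 27; 3A + B - C = 22.
Subtracting the first from the second: A + 2C = 19.
Subtracting the second from the third: A - 2C = -5.
Solving: C = 6, A = 7, then B = 7.
Therefore v_{40} = 280 + 7 + 6·1 = 293.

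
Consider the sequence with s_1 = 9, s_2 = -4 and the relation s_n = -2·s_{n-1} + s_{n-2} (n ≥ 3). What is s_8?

-1306

Compute successive terms:
s_3 = 17, s_4 = -38, s_5 = 93, s_6 = -224, s_7 = 541, s_8 = -1306.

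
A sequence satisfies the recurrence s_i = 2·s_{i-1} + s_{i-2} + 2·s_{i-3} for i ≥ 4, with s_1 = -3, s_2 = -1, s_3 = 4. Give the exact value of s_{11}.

Applying the relation repeatedly:
s_4 = 1  s_5 = 4  s_6 = 17  s_7 = 40  s_8 = 105  s_9 = 284  s_{10} = 753  s_{11} = 2000.

2000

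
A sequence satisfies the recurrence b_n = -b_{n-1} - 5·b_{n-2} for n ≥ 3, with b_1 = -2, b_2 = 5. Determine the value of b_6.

145

Applying the relation repeatedly:
b_3 = 5, b_4 = -30, b_5 = 5, b_6 = 145.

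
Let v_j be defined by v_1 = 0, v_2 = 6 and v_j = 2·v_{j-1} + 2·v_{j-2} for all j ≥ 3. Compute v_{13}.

Applying the relation repeatedly:
v_3 = 12; v_4 = 36; v_5 = 96; …; v_{10} = 14688; v_{11} = 40128; v_{12} = 109632; v_{13} = 299520.

299520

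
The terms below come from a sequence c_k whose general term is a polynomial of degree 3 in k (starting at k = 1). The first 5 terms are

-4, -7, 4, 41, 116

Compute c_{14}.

1st diffs: -3, 11, 37, 75.
2nd diffs: 14, 26, 38.
3rd diffs: 12, 12 (constant).
So c_k = 2k^3 - 5k^2 - 2k + 1.
Evaluating at k = 14 gives c_{14} = 4481.

4481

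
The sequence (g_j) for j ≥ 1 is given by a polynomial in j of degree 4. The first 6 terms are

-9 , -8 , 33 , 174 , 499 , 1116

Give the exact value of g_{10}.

9504

1st diffs: 1, 41, 141, 325, 617.
2nd diffs: 40, 100, 184, 292.
3rd diffs: 60, 84, 108.
4th diffs: 24, 24 (constant).
So g_j = j^4 - 5j^2 + j - 6.
Evaluating at j = 10 gives g_{10} = 9504.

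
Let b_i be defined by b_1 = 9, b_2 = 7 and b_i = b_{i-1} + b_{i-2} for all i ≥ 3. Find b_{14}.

Step forward from the initial values:
b_3 = 16;  b_4 = 23;  b_5 = 39;  …;  b_{11} = 691;  b_{12} = 1118;  b_{13} = 1809;  b_{14} = 2927.

2927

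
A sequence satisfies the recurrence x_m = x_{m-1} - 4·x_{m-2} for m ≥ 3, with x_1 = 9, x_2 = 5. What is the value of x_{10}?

3429

Compute successive terms:
x_3 = -31;  x_4 = -51;  x_5 = 73;  x_6 = 277;  x_7 = -15;  x_8 = -1123;  x_9 = -1063;  x_{10} = 3429.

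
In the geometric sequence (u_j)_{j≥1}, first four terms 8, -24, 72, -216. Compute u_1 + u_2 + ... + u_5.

488

Common ratio r = -3.
u_j = 8·(-3)^(j-1).
S = 8·((-3)^5 - 1)/(-3 - 1) = 8·(-243 - 1)/(-4) = 488.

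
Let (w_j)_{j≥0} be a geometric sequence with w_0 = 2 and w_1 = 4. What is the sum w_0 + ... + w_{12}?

16382

Common ratio r = 2.
w_j = 2·2^(j-0).
S = 2·(2^13 - 1)/(2 - 1) = 2·(8192 - 1)/(1) = 16382.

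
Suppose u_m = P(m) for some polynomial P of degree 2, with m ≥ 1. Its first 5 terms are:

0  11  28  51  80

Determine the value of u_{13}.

528

1st diffs: 11, 17, 23, 29.
2nd diffs: 6, 6, 6 (constant).
Newton forward-difference form: u_m = 11·C(m-1,1) + 6·C(m-1,2).
At m = 13: m-1 = 12, so u_{13} = 132 + 396 = 528.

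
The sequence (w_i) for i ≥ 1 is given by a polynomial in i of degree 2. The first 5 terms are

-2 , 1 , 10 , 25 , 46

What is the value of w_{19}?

970

1st diffs: 3, 9, 15, 21.
2nd diffs: 6, 6, 6 (constant).
Newton forward-difference form: w_i = -2 + 3·C(i-1,1) + 6·C(i-1,2).
At i = 19: i-1 = 18, so w_{19} = -2 + 54 + 918 = 970.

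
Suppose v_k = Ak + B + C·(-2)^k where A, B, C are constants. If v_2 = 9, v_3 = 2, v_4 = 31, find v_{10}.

Plug in k = 2, 3, 4: 2A + B + 4C = 9; 3A + B - 8C = 2; 4A + B + 16C = 31.
Subtracting the first from the second: A - 12C = -7.
Subtracting the second from the third: A + 24C = 29.
Solving: C = 1, A = 5, then B = -5.
Hence v_{10} = 5·10 + (-5) + 1·1024 = 1069.

1069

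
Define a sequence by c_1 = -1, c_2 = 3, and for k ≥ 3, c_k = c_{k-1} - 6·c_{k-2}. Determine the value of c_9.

c_3 = 9; c_4 = -9; c_5 = -63; c_6 = -9; c_7 = 369; c_8 = 423; c_9 = -1791.

-1791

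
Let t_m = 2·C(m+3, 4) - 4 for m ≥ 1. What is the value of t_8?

656

C(11, 4) = 330, so t_8 = 656.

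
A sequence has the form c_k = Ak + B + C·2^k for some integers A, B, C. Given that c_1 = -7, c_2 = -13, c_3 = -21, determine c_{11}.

-2093

Plug in k = 1, 2, 3: A + B + 2C = -7; 2A + B + 4C = -13; 3A + B + 8C = -21.
Subtracting the first from the second: A + 2C = -6.
Subtracting the second from the third: A + 4C = -8.
Solving: C = -1, A = -4, then B = -1.
Therefore c_{11} = -44 + (-1) + (-1)·2048 = -2093.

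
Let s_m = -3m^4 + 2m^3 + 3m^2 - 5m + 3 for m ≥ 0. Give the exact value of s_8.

-11109

s_8 = -3·8^4 + 2·8^3 + 3·8^2 - 5·8 + 3 = -11109.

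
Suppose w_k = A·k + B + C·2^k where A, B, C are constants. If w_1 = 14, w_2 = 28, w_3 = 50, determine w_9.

The three given values yield: A + B + 2C = 14; 2A + B + 4C = 28; 3A + B + 8C = 50.
Subtracting the first from the second: A + 2C = 14.
Subtracting the second from the third: A + 4C = 22.
Solving: C = 4, A = 6, then B = 0.
So w_k = 6·k + 0 + 4·2^k; at k=9 this is 2102.

2102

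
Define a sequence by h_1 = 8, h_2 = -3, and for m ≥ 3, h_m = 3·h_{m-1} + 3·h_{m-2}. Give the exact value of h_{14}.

24299757

h_3 = 15  h_4 = 36  h_5 = 153  …  h_{11} = 445905  h_{12} = 1690551  h_{13} = 6409368  h_{14} = 24299757.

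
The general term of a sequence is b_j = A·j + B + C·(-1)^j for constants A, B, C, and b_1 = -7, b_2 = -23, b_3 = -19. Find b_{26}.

-167

The three given values yield: A + B - C = -7; 2A + B + C = -23; 3A + B - C = -19.
Subtracting the first from the second: A + 2C = -16.
Subtracting the second from the third: A - 2C = 4.
Solving: C = -5, A = -6, then B = -6.
So b_j = -6·j + (-6) + (-5)·(-1)^j; at j=26 this is -167.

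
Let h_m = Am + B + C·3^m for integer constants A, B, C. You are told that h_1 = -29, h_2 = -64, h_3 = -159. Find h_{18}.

Plug in m = 1, 2, 3: A + B + 3C = -29; 2A + B + 9C = -64; 3A + B + 27C = -159.
Subtracting the first from the second: A + 6C = -35.
Subtracting the second from the third: A + 18C = -95.
Solving: C = -5, A = -5, then B = -9.
So h_m = -5·m + (-9) + (-5)·3^m; at m=18 this is -1937102544.

-1937102544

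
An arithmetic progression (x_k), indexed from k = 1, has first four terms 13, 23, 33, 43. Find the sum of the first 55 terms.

Common difference d = 10.
x_k = 13 + (k - 1)·10.
x_{55} = 553; S = 55·(13 + 553)/2 = 15565.

15565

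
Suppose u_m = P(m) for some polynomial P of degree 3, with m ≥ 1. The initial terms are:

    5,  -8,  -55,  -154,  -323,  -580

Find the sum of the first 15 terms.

-41330

1st diffs: -13, -47, -99, -169, -257.
2nd diffs: -34, -52, -70, -88.
3rd diffs: -18, -18, -18 (constant).
Newton forward-difference form: u_m = 5 + (-13)·C(m-1,1) + (-34)·C(m-1,2) + (-18)·C(m-1,3).
Continuing: …, -943, -1430, -2059, -2848, …, u_{15} = -9823.
Summing m = 1..15 (15 terms) gives -41330.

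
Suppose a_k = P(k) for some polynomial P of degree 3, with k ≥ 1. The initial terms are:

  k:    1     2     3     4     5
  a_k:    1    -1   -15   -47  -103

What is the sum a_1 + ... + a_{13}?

-7865

1st diffs: -2, -14, -32, -56.
2nd diffs: -12, -18, -24.
3rd diffs: -6, -6 (constant).
Newton forward-difference form: a_k = 1 + (-2)·C(k-1,1) + (-12)·C(k-1,2) + (-6)·C(k-1,3).
Continuing: …, -189, -311, -475, -687, …, a_{13} = -2135.
Summing k = 1..13 (13 terms) gives -7865.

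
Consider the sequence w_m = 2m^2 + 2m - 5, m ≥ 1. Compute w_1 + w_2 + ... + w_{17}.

3791

Over m = 1..17: Σm = 153, Σm² = 1785.
Total = (2)·1785 + (2)·153 + (-5)·17 = 3791.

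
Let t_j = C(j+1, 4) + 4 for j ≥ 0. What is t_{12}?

C(13, 4) = 715, so t_{12} = 719.

719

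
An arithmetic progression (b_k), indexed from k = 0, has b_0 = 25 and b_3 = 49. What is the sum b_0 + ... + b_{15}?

Common difference d = (49 - 25) / (3 - 0) = 8.
b_k = 25 + (k - 0)·8.
b_{15} = 145; S = 16·(25 + 145)/2 = 1360.

1360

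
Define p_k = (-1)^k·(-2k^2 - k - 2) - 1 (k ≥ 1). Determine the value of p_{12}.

(-1)^12 = 1; -2k^2 - k - 2 at k=12 is -302; so p_{12} = -303.

-303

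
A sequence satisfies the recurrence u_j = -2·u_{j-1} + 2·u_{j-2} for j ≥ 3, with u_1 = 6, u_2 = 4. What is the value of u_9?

352

Compute successive terms:
u_3 = 4; u_4 = 0; u_5 = 8; u_6 = -16; u_7 = 48; u_8 = -128; u_9 = 352.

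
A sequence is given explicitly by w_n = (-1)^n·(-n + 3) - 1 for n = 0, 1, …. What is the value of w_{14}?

-12

(-1)^14 = 1; -n + 3 at n=14 is -11; so w_{14} = -12.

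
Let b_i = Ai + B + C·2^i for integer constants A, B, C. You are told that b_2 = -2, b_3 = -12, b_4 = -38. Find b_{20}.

Plug in i = 2, 3, 4: 2A + B + 4C = -2; 3A + B + 8C = -12; 4A + B + 16C = -38.
Subtracting the first from the second: A + 4C = -10.
Subtracting the second from the third: A + 8C = -26.
Solving: C = -4, A = 6, then B = 2.
So b_i = 6·i + 2 + (-4)·2^i; at i=20 this is -4194182.

-4194182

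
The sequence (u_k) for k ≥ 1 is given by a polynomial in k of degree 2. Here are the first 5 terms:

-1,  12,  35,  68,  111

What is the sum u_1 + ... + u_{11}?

2354

1st diffs: 13, 23, 33, 43.
2nd diffs: 10, 10, 10 (constant).
Newton forward-difference form: u_k = -1 + 13·C(k-1,1) + 10·C(k-1,2).
Continuing: …, 164, 227, 300, 383, …, u_{11} = 579.
Summing k = 1..11 (11 terms) gives 2354.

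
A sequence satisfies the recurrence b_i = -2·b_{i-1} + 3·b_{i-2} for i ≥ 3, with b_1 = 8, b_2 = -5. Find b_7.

Compute successive terms:
b_3 = 34;  b_4 = -83;  b_5 = 268;  b_6 = -785;  b_7 = 2374.
(Characteristic roots are 1 and -3.)

2374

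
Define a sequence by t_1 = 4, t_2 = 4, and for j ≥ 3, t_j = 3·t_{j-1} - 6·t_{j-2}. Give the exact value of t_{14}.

t_3 = -12; t_4 = -60; t_5 = -108; …; t_{11} = -32076; t_{12} = -51516; t_{13} = 37908; t_{14} = 422820.

422820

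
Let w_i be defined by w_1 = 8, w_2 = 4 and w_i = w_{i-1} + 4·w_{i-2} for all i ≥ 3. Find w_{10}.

Iterate the recurrence:
w_3 = 36; w_4 = 52; w_5 = 196; w_6 = 404; w_7 = 1188; w_8 = 2804; w_9 = 7556; w_{10} = 18772.

18772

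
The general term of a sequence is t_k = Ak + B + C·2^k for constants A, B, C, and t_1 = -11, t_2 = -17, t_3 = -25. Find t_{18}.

Write the equations: A + B + 2C = -11; 2A + B + 4C = -17; 3A + B + 8C = -25.
Subtracting the first from the second: A + 2C = -6.
Subtracting the second from the third: A + 4C = -8.
Solving: C = -1, A = -4, then B = -5.
So t_k = -4·k + (-5) + (-1)·2^k; at k=18 this is -262221.

-262221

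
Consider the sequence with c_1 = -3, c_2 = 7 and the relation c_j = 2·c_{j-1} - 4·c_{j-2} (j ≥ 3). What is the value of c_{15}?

106496

Iterate the recurrence:
c_3 = 26; c_4 = 24; c_5 = -56; …; c_{12} = -13312; c_{13} = -12288; c_{14} = 28672; c_{15} = 106496.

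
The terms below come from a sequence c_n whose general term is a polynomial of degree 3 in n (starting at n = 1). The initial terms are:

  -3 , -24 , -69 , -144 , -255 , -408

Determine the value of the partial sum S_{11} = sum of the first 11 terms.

1st diffs: -21, -45, -75, -111, -153.
2nd diffs: -24, -30, -36, -42.
3rd diffs: -6, -6, -6 (constant).
Newton forward-difference form: c_n = -3 + (-21)·C(n-1,1) + (-24)·C(n-1,2) + (-6)·C(n-1,3).
Continuing: …, -609, -864, -1179, -1560, …, c_{11} = -2013.
Summing n = 1..11 (11 terms) gives -7128.

-7128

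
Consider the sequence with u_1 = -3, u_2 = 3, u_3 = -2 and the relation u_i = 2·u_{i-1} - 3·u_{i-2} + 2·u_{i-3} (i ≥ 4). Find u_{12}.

Applying the relation repeatedly:
u_4 = -19  u_5 = -26  u_6 = 1  u_7 = 42  u_8 = 29  u_9 = -66  u_{10} = -135  u_{11} = -14  u_{12} = 245.

245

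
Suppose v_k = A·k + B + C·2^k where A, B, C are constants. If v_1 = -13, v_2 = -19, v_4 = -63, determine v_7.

-505

Plug in k = 1, 2, 4: A + B + 2C = -13; 2A + B + 4C = -19; 4A + B + 16C = -63.
Subtracting the first from the second: A + 2C = -6.
Subtracting the second from the third: 2A + 12C = -44.
Solving: C = -4, A = 2, then B = -7.
Hence v_7 = 2·7 + (-7) + (-4)·128 = -505.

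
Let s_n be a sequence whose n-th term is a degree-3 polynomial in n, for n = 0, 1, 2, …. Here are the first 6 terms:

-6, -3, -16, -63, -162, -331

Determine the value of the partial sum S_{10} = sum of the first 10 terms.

1st diffs: 3, -13, -47, -99, -169.
2nd diffs: -16, -34, -52, -70.
3rd diffs: -18, -18, -18 (constant).
Newton forward-difference form: s_n = -6 + 3·C(n,1) + (-16)·C(n,2) + (-18)·C(n,3).
Continuing: -588, -951, -1438, -2067.
Summing n = 0..9 (10 terms) gives -5625.

-5625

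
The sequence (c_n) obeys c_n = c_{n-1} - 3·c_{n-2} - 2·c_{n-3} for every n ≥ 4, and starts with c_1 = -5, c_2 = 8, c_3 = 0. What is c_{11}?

Compute successive terms:
c_4 = -14; c_5 = -30; c_6 = 12; c_7 = 130; c_8 = 154; c_9 = -260; c_{10} = -982; c_{11} = -510.

-510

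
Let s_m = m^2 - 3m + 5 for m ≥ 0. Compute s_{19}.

s_{19} = 1·19^2 - 3·19 + 5 = 309.

309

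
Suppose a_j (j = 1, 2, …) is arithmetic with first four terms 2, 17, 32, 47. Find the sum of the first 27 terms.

Common difference d = 15.
a_j = 2 + (j - 1)·15.
a_{27} = 392; S = 27·(2 + 392)/2 = 5319.

5319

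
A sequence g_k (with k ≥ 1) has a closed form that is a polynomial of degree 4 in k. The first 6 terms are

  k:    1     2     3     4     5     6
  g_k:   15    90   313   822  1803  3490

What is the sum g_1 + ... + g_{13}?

1st diffs: 75, 223, 509, 981, 1687.
2nd diffs: 148, 286, 472, 706.
3rd diffs: 138, 186, 234.
4th diffs: 48, 48 (constant).
Newton forward-difference form: g_k = 15 + 75·C(k-1,1) + 148·C(k-1,2) + 138·C(k-1,3) + 48·C(k-1,4).
Continuing: …, 6165, 10158, 15847, 23658, …, g_{13} = 64803.
Summing k = 1..13 (13 terms) gives 208819.

208819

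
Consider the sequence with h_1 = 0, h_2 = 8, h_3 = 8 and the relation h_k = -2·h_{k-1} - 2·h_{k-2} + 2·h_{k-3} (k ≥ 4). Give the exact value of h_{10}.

448

h_4 = -32;  h_5 = 64;  h_6 = -48;  h_7 = -96;  h_8 = 416;  h_9 = -736;  h_{10} = 448.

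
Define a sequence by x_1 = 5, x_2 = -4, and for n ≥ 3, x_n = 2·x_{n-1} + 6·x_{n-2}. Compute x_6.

Iterate the recurrence:
x_3 = 22  x_4 = 20  x_5 = 172  x_6 = 464.

464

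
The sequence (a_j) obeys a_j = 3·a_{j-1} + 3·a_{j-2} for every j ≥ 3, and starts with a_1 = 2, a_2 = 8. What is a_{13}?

18442242

Iterate the recurrence:
a_3 = 30  a_4 = 114  a_5 = 432  …  a_{10} = 338418  a_{11} = 1283040  a_{12} = 4864374  a_{13} = 18442242.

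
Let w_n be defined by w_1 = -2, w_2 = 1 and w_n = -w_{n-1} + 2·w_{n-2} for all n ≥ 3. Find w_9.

-257

Applying the relation repeatedly:
w_3 = -5;  w_4 = 7;  w_5 = -17;  w_6 = 31;  w_7 = -65;  w_8 = 127;  w_9 = -257.
(Characteristic roots are 1 and -2.)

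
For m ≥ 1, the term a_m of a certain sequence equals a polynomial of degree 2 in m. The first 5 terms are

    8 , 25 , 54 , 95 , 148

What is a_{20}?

1st diffs: 17, 29, 41, 53.
2nd diffs: 12, 12, 12 (constant).
Newton forward-difference form: a_m = 8 + 17·C(m-1,1) + 12·C(m-1,2).
At m = 20: m-1 = 19, so a_{20} = 8 + 323 + 2052 = 2383.

2383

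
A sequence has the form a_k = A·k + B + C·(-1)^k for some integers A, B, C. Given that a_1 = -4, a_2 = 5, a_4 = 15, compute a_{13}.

56

The three given values yield: A + B - C = -4; 2A + B + C = 5; 4A + B + C = 15.
Subtracting the first from the second: A + 2C = 9.
Subtracting the second from the third: 2A = 10.
Solving: C = 2, A = 5, then B = -7.
Therefore a_{13} = 65 + (-7) + 2·(-1) = 56.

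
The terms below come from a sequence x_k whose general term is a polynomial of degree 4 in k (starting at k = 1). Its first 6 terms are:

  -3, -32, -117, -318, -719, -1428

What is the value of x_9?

-6843

1st diffs: -29, -85, -201, -401, -709.
2nd diffs: -56, -116, -200, -308.
3rd diffs: -60, -84, -108.
4th diffs: -24, -24 (constant).
So x_k = -k^4 - 3k^2 - 5k + 6.
Evaluating at k = 9 gives x_9 = -6843.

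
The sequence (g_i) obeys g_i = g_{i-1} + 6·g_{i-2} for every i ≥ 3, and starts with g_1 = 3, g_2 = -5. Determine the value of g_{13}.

117757

Step forward from the initial values:
g_3 = 13;  g_4 = -17;  g_5 = 61;  …;  g_{10} = 2503;  g_{11} = 14677;  g_{12} = 29695;  g_{13} = 117757.
(Characteristic roots are 3 and -2.)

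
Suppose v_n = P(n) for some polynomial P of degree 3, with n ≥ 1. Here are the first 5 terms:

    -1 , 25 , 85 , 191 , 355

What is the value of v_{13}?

5195

1st diffs: 26, 60, 106, 164.
2nd diffs: 34, 46, 58.
3rd diffs: 12, 12 (constant).
Newton forward-difference form: v_n = -1 + 26·C(n-1,1) + 34·C(n-1,2) + 12·C(n-1,3).
At n = 13: n-1 = 12, so v_{13} = -1 + 312 + 2244 + 2640 = 5195.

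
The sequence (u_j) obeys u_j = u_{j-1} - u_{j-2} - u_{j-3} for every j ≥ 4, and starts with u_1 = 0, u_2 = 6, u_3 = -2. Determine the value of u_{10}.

Applying the relation repeatedly:
u_4 = -8  u_5 = -12  u_6 = -2  u_7 = 18  u_8 = 32  u_9 = 16  u_{10} = -34.

-34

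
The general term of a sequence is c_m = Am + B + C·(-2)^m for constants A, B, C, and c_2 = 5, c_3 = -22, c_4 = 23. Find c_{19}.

The three given values yield: 2A + B + 4C = 5; 3A + B - 8C = -22; 4A + B + 16C = 23.
Subtracting the first from the second: A - 12C = -27.
Subtracting the second from the third: A + 24C = 45.
Solving: C = 2, A = -3, then B = 3.
So c_m = -3·m + 3 + 2·(-2)^m; at m=19 this is -1048630.

-1048630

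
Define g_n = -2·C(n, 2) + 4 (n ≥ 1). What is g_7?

-38

C(7, 2) = 21, so g_7 = -38.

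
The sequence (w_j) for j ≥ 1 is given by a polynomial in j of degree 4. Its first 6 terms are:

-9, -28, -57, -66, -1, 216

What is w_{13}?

1st diffs: -19, -29, -9, 65, 217.
2nd diffs: -10, 20, 74, 152.
3rd diffs: 30, 54, 78.
4th diffs: 24, 24 (constant).
So w_j = j^4 - 5j^3 + j - 6.
Evaluating at j = 13 gives w_{13} = 17583.

17583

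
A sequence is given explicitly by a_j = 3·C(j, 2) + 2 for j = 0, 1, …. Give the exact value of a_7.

C(7, 2) = 21, so a_7 = 65.

65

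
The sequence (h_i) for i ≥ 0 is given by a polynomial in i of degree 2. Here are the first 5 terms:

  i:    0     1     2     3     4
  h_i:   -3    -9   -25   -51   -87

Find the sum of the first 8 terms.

1st diffs: -6, -16, -26, -36.
2nd diffs: -10, -10, -10 (constant).
Newton forward-difference form: h_i = -3 + (-6)·C(i,1) + (-10)·C(i,2).
Continuing: -133, -189, -255.
Summing i = 0..7 (8 terms) gives -752.

-752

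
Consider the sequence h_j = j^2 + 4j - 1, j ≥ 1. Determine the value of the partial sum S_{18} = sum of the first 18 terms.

Over j = 1..18: Σj = 171, Σj² = 2109.
Total = (1)·2109 + (4)·171 + (-1)·18 = 2775.

2775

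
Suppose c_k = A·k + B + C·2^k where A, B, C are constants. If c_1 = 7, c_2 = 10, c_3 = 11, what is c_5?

Plug in k = 1, 2, 3: A + B + 2C = 7; 2A + B + 4C = 10; 3A + B + 8C = 11.
Subtracting the first from the second: A + 2C = 3.
Subtracting the second from the third: A + 4C = 1.
Solving: C = -1, A = 5, then B = 4.
So c_k = 5·k + 4 + (-1)·2^k; at k=5 this is -3.

-3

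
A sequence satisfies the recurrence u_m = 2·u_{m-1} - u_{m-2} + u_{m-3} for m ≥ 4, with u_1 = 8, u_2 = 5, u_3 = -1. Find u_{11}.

u_4 = 1, u_5 = 8, u_6 = 14, u_7 = 21, u_8 = 36, u_9 = 65, u_{10} = 115, u_{11} = 201.

201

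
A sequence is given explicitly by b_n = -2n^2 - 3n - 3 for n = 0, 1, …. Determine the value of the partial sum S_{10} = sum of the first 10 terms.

Over n = 0..9: Σn = 45, Σn² = 285.
Total = (-2)·285 + (-3)·45 + (-3)·10 = -735.

-735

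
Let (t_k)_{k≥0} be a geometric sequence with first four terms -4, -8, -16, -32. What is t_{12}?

-16384

Common ratio r = 2.
t_k = (-4)·2^(k-0).
t_{12} = (-4)·2^12 = -16384.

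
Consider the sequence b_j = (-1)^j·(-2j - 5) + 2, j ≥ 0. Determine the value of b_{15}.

(-1)^15 = -1; -2j - 5 at j=15 is -35; so b_{15} = 37.

37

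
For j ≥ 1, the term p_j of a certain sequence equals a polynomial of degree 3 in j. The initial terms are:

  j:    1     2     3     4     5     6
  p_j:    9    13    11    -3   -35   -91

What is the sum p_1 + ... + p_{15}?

1st diffs: 4, -2, -14, -32, -56.
2nd diffs: -6, -12, -18, -24.
3rd diffs: -6, -6, -6 (constant).
Newton forward-difference form: p_j = 9 + 4·C(j-1,1) + (-6)·C(j-1,2) + (-6)·C(j-1,3).
Continuing: …, -177, -299, -463, -675, …, p_{15} = -2665.
Summing j = 1..15 (15 terms) gives -10365.

-10365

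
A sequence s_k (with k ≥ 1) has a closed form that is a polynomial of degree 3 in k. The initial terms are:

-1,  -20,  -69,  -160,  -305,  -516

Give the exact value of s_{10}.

-2260

1st diffs: -19, -49, -91, -145, -211.
2nd diffs: -30, -42, -54, -66.
3rd diffs: -12, -12, -12 (constant).
Newton forward-difference form: s_k = -1 + (-19)·C(k-1,1) + (-30)·C(k-1,2) + (-12)·C(k-1,3).
At k = 10: k-1 = 9, so s_{10} = -1 - 171 - 1080 - 1008 = -2260.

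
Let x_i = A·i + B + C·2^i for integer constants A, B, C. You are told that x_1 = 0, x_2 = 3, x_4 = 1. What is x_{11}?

-1996

The three given values yield: A + B + 2C = 0; 2A + B + 4C = 3; 4A + B + 16C = 1.
Subtracting the first from the second: A + 2C = 3.
Subtracting the second from the third: 2A + 12C = -2.
Solving: C = -1, A = 5, then B = -3.
Hence x_{11} = 5·11 + (-3) + (-1)·2048 = -1996.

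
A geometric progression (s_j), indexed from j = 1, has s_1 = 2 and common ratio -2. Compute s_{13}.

s_j = 2·(-2)^(j-1).
s_{13} = 2·(-2)^12 = 8192.

8192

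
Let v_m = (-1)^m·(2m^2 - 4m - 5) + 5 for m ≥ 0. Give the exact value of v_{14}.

336

(-1)^14 = 1; 2m^2 - 4m - 5 at m=14 is 331; so v_{14} = 336.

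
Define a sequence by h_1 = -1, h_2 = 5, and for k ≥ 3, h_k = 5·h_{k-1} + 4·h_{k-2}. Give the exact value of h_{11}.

Compute successive terms:
h_3 = 21;  h_4 = 125;  h_5 = 709;  h_6 = 4045;  h_7 = 23061;  h_8 = 131485;  h_9 = 749669;  h_{10} = 4274285;  h_{11} = 24370101.

24370101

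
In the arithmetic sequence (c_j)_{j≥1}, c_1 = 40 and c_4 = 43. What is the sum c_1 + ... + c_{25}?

Common difference d = (43 - 40) / (4 - 1) = 1.
c_j = 40 + (j - 1)·1.
c_{25} = 64; S = 25·(40 + 64)/2 = 1300.

1300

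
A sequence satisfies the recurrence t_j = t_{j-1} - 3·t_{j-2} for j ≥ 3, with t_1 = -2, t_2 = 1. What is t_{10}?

Step forward from the initial values:
t_3 = 7  t_4 = 4  t_5 = -17  t_6 = -29  t_7 = 22  t_8 = 109  t_9 = 43  t_{10} = -284.

-284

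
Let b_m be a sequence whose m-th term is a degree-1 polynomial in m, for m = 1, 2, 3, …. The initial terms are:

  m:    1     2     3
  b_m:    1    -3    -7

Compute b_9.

1st diffs: -4, -4 (constant).
So b_m = -4m + 5.
Evaluating at m = 9 gives b_9 = -31.

-31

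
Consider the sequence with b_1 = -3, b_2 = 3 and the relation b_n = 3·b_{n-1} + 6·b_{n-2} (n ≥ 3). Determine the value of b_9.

Iterate the recurrence:
b_3 = -9  b_4 = -9  b_5 = -81  b_6 = -297  b_7 = -1377  b_8 = -5913  b_9 = -26001.

-26001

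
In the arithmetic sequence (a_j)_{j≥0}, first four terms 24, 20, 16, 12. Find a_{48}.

Common difference d = -4.
a_j = 24 + (j - 0)·(-4).
a_{48} = 24 + 48·(-4) = -168.

-168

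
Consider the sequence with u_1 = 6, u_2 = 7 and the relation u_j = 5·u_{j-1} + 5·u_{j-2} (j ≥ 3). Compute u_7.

Compute successive terms:
u_3 = 65, u_4 = 360, u_5 = 2125, u_6 = 12425, u_7 = 72750.

72750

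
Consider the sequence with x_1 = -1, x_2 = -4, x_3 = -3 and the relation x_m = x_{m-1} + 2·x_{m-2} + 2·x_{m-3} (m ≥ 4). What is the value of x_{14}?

Compute successive terms:
x_4 = -13  x_5 = -27  x_6 = -59  …  x_{11} = -3643  x_{12} = -8271  x_{13} = -18771  x_{14} = -42599.

-42599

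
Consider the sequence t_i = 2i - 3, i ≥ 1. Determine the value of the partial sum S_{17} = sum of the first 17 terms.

255

Over i = 1..17: Σi = 153.
Total = (2)·153 + (-3)·17 = 255.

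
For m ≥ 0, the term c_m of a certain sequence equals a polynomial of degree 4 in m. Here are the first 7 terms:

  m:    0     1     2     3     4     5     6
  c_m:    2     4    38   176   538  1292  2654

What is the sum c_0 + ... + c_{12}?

122590

1st diffs: 2, 34, 138, 362, 754, 1362.
2nd diffs: 32, 104, 224, 392, 608.
3rd diffs: 72, 120, 168, 216.
4th diffs: 48, 48, 48 (constant).
Newton forward-difference form: c_m = 2 + 2·C(m,1) + 32·C(m,2) + 72·C(m,3) + 48·C(m,4).
Continuing: …, 4888, 8306, 13268, 20182, …, c_{12} = 41738.
Summing m = 0..12 (13 terms) gives 122590.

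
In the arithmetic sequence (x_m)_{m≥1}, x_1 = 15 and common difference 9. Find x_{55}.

x_m = 15 + (m - 1)·9.
x_{55} = 15 + 54·9 = 501.

501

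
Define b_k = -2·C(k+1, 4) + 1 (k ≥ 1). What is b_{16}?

-4759

C(17, 4) = 2380, so b_{16} = -4759.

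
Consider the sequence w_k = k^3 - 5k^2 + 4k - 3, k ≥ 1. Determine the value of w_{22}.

w_{22} = 1·22^3 - 5·22^2 + 4·22 - 3 = 8313.

8313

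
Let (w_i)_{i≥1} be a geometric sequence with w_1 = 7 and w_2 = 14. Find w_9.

1792

Common ratio r = 2.
w_i = 7·2^(i-1).
w_9 = 7·2^8 = 1792.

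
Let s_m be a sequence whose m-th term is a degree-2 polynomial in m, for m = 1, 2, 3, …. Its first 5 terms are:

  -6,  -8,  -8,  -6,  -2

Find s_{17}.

202

1st diffs: -2, 0, 2, 4.
2nd diffs: 2, 2, 2 (constant).
Newton forward-difference form: s_m = -6 + (-2)·C(m-1,1) + 2·C(m-1,2).
At m = 17: m-1 = 16, so s_{17} = -6 - 32 + 240 = 202.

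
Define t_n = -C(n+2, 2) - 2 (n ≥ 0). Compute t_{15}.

C(17, 2) = 136, so t_{15} = -138.

-138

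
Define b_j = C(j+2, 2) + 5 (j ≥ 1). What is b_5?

C(7, 2) = 21, so b_5 = 26.

26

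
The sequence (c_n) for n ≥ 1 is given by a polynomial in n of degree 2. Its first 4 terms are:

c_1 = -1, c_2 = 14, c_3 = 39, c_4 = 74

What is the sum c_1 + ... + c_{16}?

1st diffs: 15, 25, 35.
2nd diffs: 10, 10 (constant).
Newton forward-difference form: c_n = -1 + 15·C(n-1,1) + 10·C(n-1,2).
Continuing: …, 119, 174, 239, 314, …, c_{16} = 1274.
Summing n = 1..16 (16 terms) gives 7384.

7384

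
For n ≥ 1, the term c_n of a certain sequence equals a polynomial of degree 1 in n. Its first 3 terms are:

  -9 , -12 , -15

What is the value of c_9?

1st diffs: -3, -3 (constant).
So c_n = -3n - 6.
Evaluating at n = 9 gives c_9 = -33.

-33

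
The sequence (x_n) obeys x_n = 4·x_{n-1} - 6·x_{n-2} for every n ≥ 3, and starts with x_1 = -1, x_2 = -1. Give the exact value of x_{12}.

-10528

Iterate the recurrence:
x_3 = 2;  x_4 = 14;  x_5 = 44;  x_6 = 92;  x_7 = 104;  x_8 = -136;  x_9 = -1168;  x_{10} = -3856;  x_{11} = -8416;  x_{12} = -10528.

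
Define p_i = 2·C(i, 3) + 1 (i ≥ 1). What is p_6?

41

C(6, 3) = 20, so p_6 = 41.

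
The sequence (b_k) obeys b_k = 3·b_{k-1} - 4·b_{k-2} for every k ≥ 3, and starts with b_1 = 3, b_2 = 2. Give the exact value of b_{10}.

1286

Step forward from the initial values:
b_3 = -6, b_4 = -26, b_5 = -54, b_6 = -58, b_7 = 42, b_8 = 358, b_9 = 906, b_{10} = 1286.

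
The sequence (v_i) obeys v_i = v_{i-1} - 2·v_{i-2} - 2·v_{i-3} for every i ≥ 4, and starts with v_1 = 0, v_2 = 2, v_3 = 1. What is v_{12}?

-57

Iterate the recurrence:
v_4 = -3  v_5 = -9  v_6 = -5  v_7 = 19  v_8 = 47  v_9 = 19  v_{10} = -113  v_{11} = -245  v_{12} = -57.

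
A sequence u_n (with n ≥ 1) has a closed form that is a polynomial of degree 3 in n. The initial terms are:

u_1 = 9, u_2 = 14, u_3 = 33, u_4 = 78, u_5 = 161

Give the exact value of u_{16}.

7014

1st diffs: 5, 19, 45, 83.
2nd diffs: 14, 26, 38.
3rd diffs: 12, 12 (constant).
So u_n = 2n^3 - 5n^2 + 6n + 6.
Evaluating at n = 16 gives u_{16} = 7014.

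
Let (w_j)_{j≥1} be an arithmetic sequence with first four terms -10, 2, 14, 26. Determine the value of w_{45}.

Common difference d = 12.
w_j = -10 + (j - 1)·12.
w_{45} = -10 + 44·12 = 518.

518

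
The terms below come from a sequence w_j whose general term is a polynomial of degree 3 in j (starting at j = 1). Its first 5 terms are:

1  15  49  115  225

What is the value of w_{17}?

1st diffs: 14, 34, 66, 110.
2nd diffs: 20, 32, 44.
3rd diffs: 12, 12 (constant).
Newton forward-difference form: w_j = 1 + 14·C(j-1,1) + 20·C(j-1,2) + 12·C(j-1,3).
At j = 17: j-1 = 16, so w_{17} = 1 + 224 + 2400 + 6720 = 9345.

9345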